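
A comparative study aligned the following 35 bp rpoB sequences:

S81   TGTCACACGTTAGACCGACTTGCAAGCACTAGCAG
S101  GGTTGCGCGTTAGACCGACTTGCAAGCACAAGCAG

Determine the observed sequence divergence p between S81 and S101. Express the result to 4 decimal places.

0.1429

Mismatches occur at site 1 (T→G), site 4 (C→T), site 5 (A→G), site 7 (A→G), site 30 (T→A).
There are 5 differences over 35 sites, so p = 5/35 = 0.1429.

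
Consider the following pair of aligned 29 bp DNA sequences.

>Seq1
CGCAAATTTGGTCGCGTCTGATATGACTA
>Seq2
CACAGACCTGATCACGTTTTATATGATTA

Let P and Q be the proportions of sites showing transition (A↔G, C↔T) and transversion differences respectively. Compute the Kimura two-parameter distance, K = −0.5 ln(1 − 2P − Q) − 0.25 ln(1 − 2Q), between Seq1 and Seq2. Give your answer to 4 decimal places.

Mismatches occur at site 2 (G↔A, transition), site 5 (A↔G, transition), site 7 (T↔C, transition), site 8 (T↔C, transition), site 11 (G↔A, transition), site 14 (G↔A, transition), site 18 (C↔T, transition), site 20 (G↔T, transversion), site 27 (C↔T, transition).
Of the 9 differences, 8 transitions and 1 transversion over 29 sites: P = 8/29 = 0.275862, Q = 1/29 = 0.034483.
d = −0.5·ln(0.413793) − 0.25·ln(0.931034) = −0.5·(-0.882389) − 0.25·(-0.071459) = 0.4591.

0.4591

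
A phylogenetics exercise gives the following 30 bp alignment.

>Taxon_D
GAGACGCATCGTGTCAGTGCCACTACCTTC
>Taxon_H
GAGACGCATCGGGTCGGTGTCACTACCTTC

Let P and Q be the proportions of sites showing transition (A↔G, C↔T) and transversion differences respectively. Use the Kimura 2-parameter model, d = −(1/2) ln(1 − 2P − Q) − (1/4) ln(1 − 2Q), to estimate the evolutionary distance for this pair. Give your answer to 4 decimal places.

0.1084

The sequences differ at positions 12 (T/G, transversion), 16 (A/G, transition), 20 (C/T, transition).
Of the 3 differences, 2 transitions and 1 transversion over 30 sites: P = 2/30 = 0.066667, Q = 1/30 = 0.033333.
d = −0.5·ln(0.833333) − 0.25·ln(0.933334) = −0.5·(-0.182322) − 0.25·(-0.068992) = 0.1084.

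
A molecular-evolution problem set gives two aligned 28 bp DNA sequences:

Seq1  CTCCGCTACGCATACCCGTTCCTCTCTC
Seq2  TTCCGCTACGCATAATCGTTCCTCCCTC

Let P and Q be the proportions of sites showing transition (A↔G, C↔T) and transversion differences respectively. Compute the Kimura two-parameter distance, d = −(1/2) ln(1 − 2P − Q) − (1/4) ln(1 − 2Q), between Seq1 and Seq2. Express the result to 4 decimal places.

0.1624

Differing sites — 1:C/T (Ti); 15:C/A (Tv); 16:C/T (Ti); 25:T/C (Ti).
Of the 4 differences, 3 transitions and 1 transversion over 28 sites: P = 3/28 = 0.107143, Q = 1/28 = 0.035714.
d = −0.5·ln(0.750000) − 0.25·ln(0.928572) = −0.5·(-0.287682) − 0.25·(-0.074107) = 0.1624.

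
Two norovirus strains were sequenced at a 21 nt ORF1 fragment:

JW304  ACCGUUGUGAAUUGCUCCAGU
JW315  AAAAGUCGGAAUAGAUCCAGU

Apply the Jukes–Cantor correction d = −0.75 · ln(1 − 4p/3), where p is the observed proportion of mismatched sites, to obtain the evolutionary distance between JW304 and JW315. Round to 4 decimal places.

0.5319

The sequences differ at positions 2 (C/A), 3 (C/A), 4 (G/A), 5 (U/G), 7 (G/C), 8 (U/G), 13 (U/A), 15 (C/A).
p = 8/21 = 0.380952.
d = −0.75 · ln(1 − (4/3)·0.380952) = −0.75 · ln(0.492064) = −0.75 · (-0.709146) = 0.5319.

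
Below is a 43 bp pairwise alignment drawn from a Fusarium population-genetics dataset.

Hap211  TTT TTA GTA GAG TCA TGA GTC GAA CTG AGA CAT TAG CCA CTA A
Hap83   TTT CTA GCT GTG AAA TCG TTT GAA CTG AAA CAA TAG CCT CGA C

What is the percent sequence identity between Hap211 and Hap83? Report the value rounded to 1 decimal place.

65.1%

Mismatches occur at site 4 (T/C), site 8 (T/C), site 9 (A/T), site 11 (A/T), site 13 (T/A), site 14 (C/A), site 17 (G/C), site 18 (A/G), site 19 (G/T), site 21 (C/T), site 29 (G/A), site 33 (T/A), site 39 (A/T), site 41 (T/G), site 43 (A/C).
28 of the 43 sites match, so the percent identity is 28/43 × 100 = 65.1%.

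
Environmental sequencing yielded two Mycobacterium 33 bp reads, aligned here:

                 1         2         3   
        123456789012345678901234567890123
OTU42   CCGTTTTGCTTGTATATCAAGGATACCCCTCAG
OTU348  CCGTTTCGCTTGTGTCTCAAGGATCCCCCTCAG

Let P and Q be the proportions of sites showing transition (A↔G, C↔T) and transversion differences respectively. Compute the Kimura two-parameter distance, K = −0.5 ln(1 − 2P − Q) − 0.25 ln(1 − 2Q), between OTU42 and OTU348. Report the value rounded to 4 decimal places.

0.1326

Mismatches occur at site 7 (T↔C, transition), site 14 (A↔G, transition), site 16 (A↔C, transversion), site 25 (A↔C, transversion).
Of the 4 differences, 2 transitions and 2 transversions over 33 sites: P = 2/33 = 0.060606, Q = 2/33 = 0.060606.
d = −0.5·ln(0.818182) − 0.25·ln(0.878788) = −0.5·(-0.200670) − 0.25·(-0.129212) = 0.1326.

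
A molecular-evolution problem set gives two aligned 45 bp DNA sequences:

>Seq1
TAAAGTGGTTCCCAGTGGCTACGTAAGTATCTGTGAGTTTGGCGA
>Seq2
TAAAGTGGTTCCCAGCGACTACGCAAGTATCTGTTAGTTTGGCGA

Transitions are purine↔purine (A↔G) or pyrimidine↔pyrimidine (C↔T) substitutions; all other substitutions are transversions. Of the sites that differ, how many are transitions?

The sequences differ at positions 16 (T/C, transition), 18 (G/A, transition), 24 (T/C, transition), 35 (G/T, transversion).
Of the 4 differences, 3 transitions and 1 transversion, so the answer is 3.

3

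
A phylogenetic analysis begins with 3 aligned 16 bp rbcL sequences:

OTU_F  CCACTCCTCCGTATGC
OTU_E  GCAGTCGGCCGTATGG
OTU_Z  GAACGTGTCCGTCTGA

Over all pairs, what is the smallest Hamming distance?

5

Pairwise Hamming distances:
  OTU_F vs OTU_E: 5
  OTU_F vs OTU_Z: 7
  OTU_E vs OTU_Z: 7
The smallest is 5, between OTU_F and OTU_E.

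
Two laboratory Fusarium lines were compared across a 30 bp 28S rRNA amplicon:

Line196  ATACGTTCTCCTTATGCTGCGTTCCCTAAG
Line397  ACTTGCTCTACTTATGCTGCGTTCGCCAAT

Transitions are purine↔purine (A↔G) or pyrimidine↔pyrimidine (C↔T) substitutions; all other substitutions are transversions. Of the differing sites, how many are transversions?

Mismatches occur at site 2 (T/C, transition), site 3 (A/T, transversion), site 4 (C/T, transition), site 6 (T/C, transition), site 10 (C/A, transversion), site 25 (C/G, transversion), site 27 (T/C, transition), site 30 (G/T, transversion).
Of the 8 differences, 4 transitions and 4 transversions, so the answer is 4.

4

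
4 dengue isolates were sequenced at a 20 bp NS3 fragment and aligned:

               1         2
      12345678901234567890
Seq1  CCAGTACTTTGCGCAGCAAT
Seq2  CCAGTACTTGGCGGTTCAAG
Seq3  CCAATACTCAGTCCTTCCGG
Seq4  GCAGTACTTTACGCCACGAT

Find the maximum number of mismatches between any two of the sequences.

Pairwise Hamming distances:
  Seq1 vs Seq2: 5
  Seq1 vs Seq3: 10
  Seq1 vs Seq4: 5
  Seq2 vs Seq3: 8
  Seq2 vs Seq4: 8
  Seq3 vs Seq4: 12
The largest is 12, between Seq3 and Seq4.

12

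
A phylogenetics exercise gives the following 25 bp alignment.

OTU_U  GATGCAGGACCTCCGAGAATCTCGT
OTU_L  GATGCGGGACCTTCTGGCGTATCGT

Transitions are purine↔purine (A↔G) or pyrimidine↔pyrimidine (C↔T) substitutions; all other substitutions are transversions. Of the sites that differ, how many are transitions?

4

The sequences differ at positions 6 (A/G, transition), 13 (C/T, transition), 15 (G/T, transversion), 16 (A/G, transition), 18 (A/C, transversion), 19 (A/G, transition), 21 (C/A, transversion).
Of the 7 differences, 4 transitions and 3 transversions, so the answer is 4.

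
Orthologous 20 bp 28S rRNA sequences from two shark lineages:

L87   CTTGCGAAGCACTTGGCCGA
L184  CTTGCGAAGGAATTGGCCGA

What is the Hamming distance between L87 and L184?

2

The sequences differ at positions 10 (C/G), 12 (C/A).
That gives 2 mismatches out of 20 aligned sites, so the Hamming distance is 2.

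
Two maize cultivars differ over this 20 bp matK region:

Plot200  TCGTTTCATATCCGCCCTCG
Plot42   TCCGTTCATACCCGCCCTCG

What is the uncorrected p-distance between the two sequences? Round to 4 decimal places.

The sequences differ at positions 3 (G/C), 4 (T/G), 11 (T/C).
There are 3 differences over 20 sites, so p = 3/20 = 0.1500.

0.1500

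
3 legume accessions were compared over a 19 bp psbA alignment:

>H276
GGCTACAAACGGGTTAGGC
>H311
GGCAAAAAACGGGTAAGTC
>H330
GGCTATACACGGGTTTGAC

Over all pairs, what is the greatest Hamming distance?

Pairwise Hamming distances:
  H276 vs H311: 4
  H276 vs H330: 4
  H311 vs H330: 6
The largest is 6, between H311 and H330.

6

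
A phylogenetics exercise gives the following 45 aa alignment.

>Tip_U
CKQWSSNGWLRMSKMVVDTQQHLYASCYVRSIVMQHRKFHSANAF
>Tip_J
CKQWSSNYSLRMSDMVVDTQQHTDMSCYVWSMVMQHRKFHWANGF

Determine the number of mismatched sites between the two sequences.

Mismatches occur at site 8 (G/Y), site 9 (W/S), site 14 (K/D), site 23 (L/T), site 24 (Y/D), site 25 (A/M), site 30 (R/W), site 32 (I/M), site 41 (S/W), site 44 (A/G).
That gives 10 mismatches out of 45 aligned sites, so the Hamming distance is 10.

10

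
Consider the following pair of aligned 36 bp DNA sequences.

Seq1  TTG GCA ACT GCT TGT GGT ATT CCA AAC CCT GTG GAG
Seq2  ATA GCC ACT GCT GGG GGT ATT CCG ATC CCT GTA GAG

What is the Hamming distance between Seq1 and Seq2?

8

Differing sites — 1:T/A; 3:G/A; 6:A/C; 13:T/G; 15:T/G; 24:A/G; 26:A/T; 33:G/A.
That gives 8 mismatches out of 36 aligned sites, so the Hamming distance is 8.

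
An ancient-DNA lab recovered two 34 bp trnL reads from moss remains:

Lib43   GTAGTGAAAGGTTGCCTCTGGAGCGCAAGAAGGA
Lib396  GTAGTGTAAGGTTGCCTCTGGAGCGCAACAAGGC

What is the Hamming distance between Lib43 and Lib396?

3

The sequences differ at positions 7 (A/T), 29 (G/C), 34 (A/C).
That gives 3 mismatches out of 34 aligned sites, so the Hamming distance is 3.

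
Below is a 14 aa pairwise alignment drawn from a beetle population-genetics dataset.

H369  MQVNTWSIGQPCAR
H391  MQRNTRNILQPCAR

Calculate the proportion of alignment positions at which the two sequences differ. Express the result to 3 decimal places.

0.286

Differing sites — 3:V/R; 6:W/R; 7:S/N; 9:G/L.
There are 4 differences over 14 sites, so p = 4/14 = 0.286.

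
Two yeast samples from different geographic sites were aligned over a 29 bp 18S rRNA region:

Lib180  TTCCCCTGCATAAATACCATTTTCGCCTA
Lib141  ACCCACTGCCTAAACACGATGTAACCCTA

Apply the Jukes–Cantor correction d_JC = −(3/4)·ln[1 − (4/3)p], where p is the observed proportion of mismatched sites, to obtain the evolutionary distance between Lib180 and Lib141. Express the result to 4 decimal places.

Differing sites — 1:T/A; 2:T/C; 5:C/A; 10:A/C; 15:T/C; 18:C/G; 21:T/G; 23:T/A; 24:C/A; 25:G/C.
p = 10/29 = 0.344828.
d = −0.75 · ln(1 − (4/3)·0.344828) = −0.75 · ln(0.540229) = −0.75 · (-0.615762) = 0.4618.

0.4618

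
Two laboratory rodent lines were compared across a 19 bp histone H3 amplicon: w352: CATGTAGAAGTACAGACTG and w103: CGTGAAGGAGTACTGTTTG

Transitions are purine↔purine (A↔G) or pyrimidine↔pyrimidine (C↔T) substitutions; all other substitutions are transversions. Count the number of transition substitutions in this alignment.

3

The sequences differ at positions 2 (A/G, transition), 5 (T/A, transversion), 8 (A/G, transition), 14 (A/T, transversion), 16 (A/T, transversion), 17 (C/T, transition).
Of the 6 differences, 3 transitions and 3 transversions, so the answer is 3.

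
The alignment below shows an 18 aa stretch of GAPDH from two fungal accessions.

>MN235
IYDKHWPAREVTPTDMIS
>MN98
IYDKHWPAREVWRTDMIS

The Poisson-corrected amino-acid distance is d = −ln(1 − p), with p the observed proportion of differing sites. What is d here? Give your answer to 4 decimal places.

0.1178

Differing sites — 12:T/W; 13:P/R.
p = 2/18 = 0.111111.
d = −ln(1 − 0.111111) = −ln(0.888889) = 0.1178.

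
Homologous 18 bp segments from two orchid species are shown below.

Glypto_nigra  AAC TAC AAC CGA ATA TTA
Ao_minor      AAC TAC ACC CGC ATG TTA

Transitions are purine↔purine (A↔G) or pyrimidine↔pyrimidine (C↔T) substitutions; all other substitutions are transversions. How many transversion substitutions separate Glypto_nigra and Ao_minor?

2

Differing sites — 8:A/C (Tv); 12:A/C (Tv); 15:A/G (Ti).
Of the 3 differences, 1 transition and 2 transversions, so the answer is 2.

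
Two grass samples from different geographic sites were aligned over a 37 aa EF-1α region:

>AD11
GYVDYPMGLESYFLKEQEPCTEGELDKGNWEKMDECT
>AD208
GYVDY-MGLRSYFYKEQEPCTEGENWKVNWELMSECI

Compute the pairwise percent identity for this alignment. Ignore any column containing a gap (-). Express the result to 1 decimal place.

Excluding the 1 gap column leaves 36 comparable sites.
Differing sites — 10:E/R; 14:L/Y; 25:L/N; 26:D/W; 28:G/V; 32:K/L; 34:D/S; 37:T/I.
28 of the 36 comparable sites match, so the percent identity is 28/36 × 100 = 77.8%.

77.8%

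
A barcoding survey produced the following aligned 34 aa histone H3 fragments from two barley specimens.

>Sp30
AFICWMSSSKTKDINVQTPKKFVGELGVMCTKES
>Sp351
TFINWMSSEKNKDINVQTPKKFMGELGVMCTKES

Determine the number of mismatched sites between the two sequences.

Differing sites — 1:A/T; 4:C/N; 9:S/E; 11:T/N; 23:V/M.
That gives 5 mismatches out of 34 aligned sites, so the Hamming distance is 5.

5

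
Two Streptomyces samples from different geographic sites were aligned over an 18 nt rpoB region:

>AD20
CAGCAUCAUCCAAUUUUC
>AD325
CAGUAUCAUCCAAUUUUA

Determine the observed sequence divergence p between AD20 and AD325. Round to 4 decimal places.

Mismatches occur at site 4 (C/U), site 18 (C/A).
There are 2 differences over 18 sites, so p = 2/18 = 0.1111.

0.1111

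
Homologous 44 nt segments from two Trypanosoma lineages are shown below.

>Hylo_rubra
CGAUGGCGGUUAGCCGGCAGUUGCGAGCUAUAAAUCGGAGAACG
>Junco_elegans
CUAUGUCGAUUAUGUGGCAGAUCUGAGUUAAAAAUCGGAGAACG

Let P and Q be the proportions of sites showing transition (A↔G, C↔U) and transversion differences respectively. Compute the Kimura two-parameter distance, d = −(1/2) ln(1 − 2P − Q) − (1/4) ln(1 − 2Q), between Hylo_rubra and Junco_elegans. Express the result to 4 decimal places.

0.3042

Mismatches occur at site 2 (G/U, transversion), site 6 (G/U, transversion), site 9 (G/A, transition), site 13 (G/U, transversion), site 14 (C/G, transversion), site 15 (C/U, transition), site 21 (U/A, transversion), site 23 (G/C, transversion), site 24 (C/U, transition), site 28 (C/U, transition), site 31 (U/A, transversion).
Of the 11 differences, 4 transitions and 7 transversions over 44 sites: P = 4/44 = 0.090909, Q = 7/44 = 0.159091.
d = −0.5·ln(0.659091) − 0.25·ln(0.681818) = −0.5·(-0.416894) − 0.25·(-0.382993) = 0.3042.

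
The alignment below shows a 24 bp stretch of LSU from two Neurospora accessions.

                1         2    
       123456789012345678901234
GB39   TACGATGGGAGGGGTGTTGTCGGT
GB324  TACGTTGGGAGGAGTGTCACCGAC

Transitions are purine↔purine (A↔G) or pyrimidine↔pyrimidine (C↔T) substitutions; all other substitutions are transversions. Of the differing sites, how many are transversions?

1

Differing sites — 5:A/T (Tv); 13:G/A (Ti); 18:T/C (Ti); 19:G/A (Ti); 20:T/C (Ti); 23:G/A (Ti); 24:T/C (Ti).
Of the 7 differences, 6 transitions and 1 transversion, so the answer is 1.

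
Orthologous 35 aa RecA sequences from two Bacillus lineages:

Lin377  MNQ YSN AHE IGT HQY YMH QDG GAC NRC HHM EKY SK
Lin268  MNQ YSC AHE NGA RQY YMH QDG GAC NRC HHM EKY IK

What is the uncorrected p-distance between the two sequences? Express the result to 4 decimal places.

0.1429

The sequences differ at positions 6 (N/C), 10 (I/N), 12 (T/A), 13 (H/R), 34 (S/I).
There are 5 differences over 35 sites, so p = 5/35 = 0.1429.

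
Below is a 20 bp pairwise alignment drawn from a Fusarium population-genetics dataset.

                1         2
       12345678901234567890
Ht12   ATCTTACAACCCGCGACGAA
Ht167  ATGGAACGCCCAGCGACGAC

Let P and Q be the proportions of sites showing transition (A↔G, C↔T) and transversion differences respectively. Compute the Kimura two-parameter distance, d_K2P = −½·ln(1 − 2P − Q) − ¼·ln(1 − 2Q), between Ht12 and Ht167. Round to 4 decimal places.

0.4845

The sequences differ at positions 3 (C/G, transversion), 4 (T/G, transversion), 5 (T/A, transversion), 8 (A/G, transition), 9 (A/C, transversion), 12 (C/A, transversion), 20 (A/C, transversion).
Of the 7 differences, 1 transition and 6 transversions over 20 sites: P = 1/20 = 0.050000, Q = 6/20 = 0.300000.
d = −0.5·ln(0.600000) − 0.25·ln(0.400000) = −0.5·(-0.510826) − 0.25·(-0.916291) = 0.4845.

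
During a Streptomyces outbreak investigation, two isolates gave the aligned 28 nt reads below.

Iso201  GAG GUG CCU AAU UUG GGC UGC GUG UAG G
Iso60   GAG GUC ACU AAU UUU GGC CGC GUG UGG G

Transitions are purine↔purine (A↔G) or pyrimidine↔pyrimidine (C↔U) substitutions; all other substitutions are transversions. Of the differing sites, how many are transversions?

The sequences differ at positions 6 (G/C, transversion), 7 (C/A, transversion), 15 (G/U, transversion), 19 (U/C, transition), 26 (A/G, transition).
Of the 5 differences, 2 transitions and 3 transversions, so the answer is 3.

3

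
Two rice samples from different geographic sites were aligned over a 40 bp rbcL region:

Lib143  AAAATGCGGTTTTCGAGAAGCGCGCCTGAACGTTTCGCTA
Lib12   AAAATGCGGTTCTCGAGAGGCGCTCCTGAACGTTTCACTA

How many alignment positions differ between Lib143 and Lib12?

Differing sites — 12:T/C; 19:A/G; 24:G/T; 37:G/A.
That gives 4 mismatches out of 40 aligned sites, so the Hamming distance is 4.

4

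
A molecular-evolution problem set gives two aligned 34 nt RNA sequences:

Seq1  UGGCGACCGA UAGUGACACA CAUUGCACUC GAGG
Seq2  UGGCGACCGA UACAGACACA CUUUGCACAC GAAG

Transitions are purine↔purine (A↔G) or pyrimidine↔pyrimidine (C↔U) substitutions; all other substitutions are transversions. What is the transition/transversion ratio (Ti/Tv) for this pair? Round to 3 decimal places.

Differing sites — 13:G/C (Tv); 14:U/A (Tv); 22:A/U (Tv); 29:U/A (Tv); 33:G/A (Ti).
Of the 5 differences, 1 transition and 4 transversions, so Ti/Tv = 1/4 = 0.250.

0.250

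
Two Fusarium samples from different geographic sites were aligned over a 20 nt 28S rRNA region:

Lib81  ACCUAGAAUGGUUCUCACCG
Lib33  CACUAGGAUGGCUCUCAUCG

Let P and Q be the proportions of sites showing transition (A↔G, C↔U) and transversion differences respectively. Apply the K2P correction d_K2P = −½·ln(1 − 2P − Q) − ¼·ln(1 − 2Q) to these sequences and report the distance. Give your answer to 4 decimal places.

0.3112

The sequences differ at positions 1 (A/C, transversion), 2 (C/A, transversion), 7 (A/G, transition), 12 (U/C, transition), 18 (C/U, transition).
Of the 5 differences, 3 transitions and 2 transversions over 20 sites: P = 3/20 = 0.150000, Q = 2/20 = 0.100000.
d = −0.5·ln(0.600000) − 0.25·ln(0.800000) = −0.5·(-0.510826) − 0.25·(-0.223144) = 0.3112.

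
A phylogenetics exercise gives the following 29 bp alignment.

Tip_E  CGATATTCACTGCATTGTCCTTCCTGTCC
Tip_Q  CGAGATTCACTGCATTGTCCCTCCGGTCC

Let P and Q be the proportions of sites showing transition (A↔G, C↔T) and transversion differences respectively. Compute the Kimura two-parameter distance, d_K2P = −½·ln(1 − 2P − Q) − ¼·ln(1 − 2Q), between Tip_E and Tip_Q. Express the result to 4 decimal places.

Mismatches occur at site 4 (T/G, transversion), site 21 (T/C, transition), site 25 (T/G, transversion).
Of the 3 differences, 1 transition and 2 transversions over 29 sites: P = 1/29 = 0.034483, Q = 2/29 = 0.068966.
d = −0.5·ln(0.862068) − 0.25·ln(0.862068) = −0.5·(-0.148421) − 0.25·(-0.148421) = 0.1113.

0.1113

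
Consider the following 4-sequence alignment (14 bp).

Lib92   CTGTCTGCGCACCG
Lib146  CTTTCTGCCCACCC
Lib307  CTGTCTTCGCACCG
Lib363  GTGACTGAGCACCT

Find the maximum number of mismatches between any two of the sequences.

Pairwise Hamming distances:
  Lib92 vs Lib146: 3
  Lib92 vs Lib307: 1
  Lib92 vs Lib363: 4
  Lib146 vs Lib307: 4
  Lib146 vs Lib363: 6
  Lib307 vs Lib363: 5
The largest is 6, between Lib146 and Lib363.

6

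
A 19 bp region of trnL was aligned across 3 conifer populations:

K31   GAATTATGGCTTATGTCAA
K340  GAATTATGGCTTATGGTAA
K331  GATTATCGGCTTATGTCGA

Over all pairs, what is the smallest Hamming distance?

2

Pairwise Hamming distances:
  K31 vs K340: 2
  K31 vs K331: 5
  K340 vs K331: 7
The smallest is 2, between K31 and K340.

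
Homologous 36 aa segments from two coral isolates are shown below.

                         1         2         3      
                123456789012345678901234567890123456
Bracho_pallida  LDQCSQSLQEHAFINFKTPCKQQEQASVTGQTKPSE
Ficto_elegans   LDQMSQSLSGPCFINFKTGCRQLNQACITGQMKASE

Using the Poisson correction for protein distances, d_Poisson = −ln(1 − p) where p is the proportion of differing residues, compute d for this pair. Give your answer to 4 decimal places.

0.4480

The sequences differ at positions 4 (C/M), 9 (Q/S), 10 (E/G), 11 (H/P), 12 (A/C), 19 (P/G), 21 (K/R), 23 (Q/L), 24 (E/N), 27 (S/C), 28 (V/I), 32 (T/M), 34 (P/A).
p = 13/36 = 0.361111.
d = −ln(1 − 0.361111) = −ln(0.638889) = 0.4480.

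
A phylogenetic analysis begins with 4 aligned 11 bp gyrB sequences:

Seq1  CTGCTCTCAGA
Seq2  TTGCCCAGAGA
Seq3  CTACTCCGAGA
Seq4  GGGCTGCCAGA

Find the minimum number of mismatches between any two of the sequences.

3

Pairwise Hamming distances:
  Seq1 vs Seq2: 4
  Seq1 vs Seq3: 3
  Seq1 vs Seq4: 4
  Seq2 vs Seq3: 4
  Seq2 vs Seq4: 6
  Seq3 vs Seq4: 5
The smallest is 3, between Seq1 and Seq3.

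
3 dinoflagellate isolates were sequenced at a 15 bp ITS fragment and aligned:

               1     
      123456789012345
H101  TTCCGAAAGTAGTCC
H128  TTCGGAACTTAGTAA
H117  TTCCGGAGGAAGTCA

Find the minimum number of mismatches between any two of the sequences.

Pairwise Hamming distances:
  H101 vs H128: 5
  H101 vs H117: 4
  H128 vs H117: 6
The smallest is 4, between H101 and H117.

4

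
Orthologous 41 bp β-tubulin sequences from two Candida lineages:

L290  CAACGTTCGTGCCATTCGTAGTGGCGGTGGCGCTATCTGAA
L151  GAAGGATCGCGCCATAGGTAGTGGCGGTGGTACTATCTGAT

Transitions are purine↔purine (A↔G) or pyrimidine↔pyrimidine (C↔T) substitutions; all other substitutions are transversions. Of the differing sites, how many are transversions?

Differing sites — 1:C/G (Tv); 4:C/G (Tv); 6:T/A (Tv); 10:T/C (Ti); 16:T/A (Tv); 17:C/G (Tv); 31:C/T (Ti); 32:G/A (Ti); 41:A/T (Tv).
Of the 9 differences, 3 transitions and 6 transversions, so the answer is 6.

6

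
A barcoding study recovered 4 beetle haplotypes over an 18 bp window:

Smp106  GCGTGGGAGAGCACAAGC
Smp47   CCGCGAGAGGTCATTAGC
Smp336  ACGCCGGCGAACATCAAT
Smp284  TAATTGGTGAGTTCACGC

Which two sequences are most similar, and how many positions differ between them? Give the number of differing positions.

7

Pairwise Hamming distances:
  Smp106 vs Smp47: 7
  Smp106 vs Smp336: 9
  Smp106 vs Smp284: 8
  Smp47 vs Smp336: 9
  Smp47 vs Smp284: 14
  Smp336 vs Smp284: 14
The smallest is 7, between Smp106 and Smp47.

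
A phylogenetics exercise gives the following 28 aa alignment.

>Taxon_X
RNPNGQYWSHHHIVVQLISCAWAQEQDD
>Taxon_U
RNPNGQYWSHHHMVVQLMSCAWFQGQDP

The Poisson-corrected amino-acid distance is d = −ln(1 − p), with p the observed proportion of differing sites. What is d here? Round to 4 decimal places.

The sequences differ at positions 13 (I/M), 18 (I/M), 23 (A/F), 25 (E/G), 28 (D/P).
p = 5/28 = 0.178571.
d = −ln(1 − 0.178571) = −ln(0.821429) = 0.1967.

0.1967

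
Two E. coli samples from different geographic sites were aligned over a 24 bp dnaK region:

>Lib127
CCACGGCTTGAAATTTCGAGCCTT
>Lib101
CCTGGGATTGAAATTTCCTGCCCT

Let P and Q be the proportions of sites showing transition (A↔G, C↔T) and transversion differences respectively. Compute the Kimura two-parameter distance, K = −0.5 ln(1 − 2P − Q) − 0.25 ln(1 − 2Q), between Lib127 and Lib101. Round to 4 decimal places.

0.3072

The sequences differ at positions 3 (A/T, transversion), 4 (C/G, transversion), 7 (C/A, transversion), 18 (G/C, transversion), 19 (A/T, transversion), 23 (T/C, transition).
Of the 6 differences, 1 transition and 5 transversions over 24 sites: P = 1/24 = 0.041667, Q = 5/24 = 0.208333.
d = −0.5·ln(0.708333) − 0.25·ln(0.583334) = −0.5·(-0.344841) − 0.25·(-0.538995) = 0.3072.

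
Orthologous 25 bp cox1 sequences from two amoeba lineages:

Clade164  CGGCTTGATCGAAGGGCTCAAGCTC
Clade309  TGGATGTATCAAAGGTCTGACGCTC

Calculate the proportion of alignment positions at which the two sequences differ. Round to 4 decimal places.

0.3200

Differing sites — 1:C/T; 4:C/A; 6:T/G; 7:G/T; 11:G/A; 16:G/T; 19:C/G; 21:A/C.
There are 8 differences over 25 sites, so p = 8/25 = 0.3200.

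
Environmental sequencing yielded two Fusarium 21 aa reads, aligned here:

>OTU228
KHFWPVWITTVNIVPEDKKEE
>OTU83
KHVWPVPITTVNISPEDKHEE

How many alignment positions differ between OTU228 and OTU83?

The sequences differ at positions 3 (F/V), 7 (W/P), 14 (V/S), 19 (K/H).
That gives 4 mismatches out of 21 aligned sites, so the Hamming distance is 4.

4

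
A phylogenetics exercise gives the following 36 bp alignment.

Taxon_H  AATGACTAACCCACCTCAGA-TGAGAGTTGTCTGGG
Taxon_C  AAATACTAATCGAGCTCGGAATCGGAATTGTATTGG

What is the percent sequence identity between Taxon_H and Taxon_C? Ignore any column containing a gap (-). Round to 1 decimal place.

Excluding the 1 gap column leaves 35 comparable sites.
The sequences differ at positions 3 (T/A), 4 (G/T), 10 (C/T), 12 (C/G), 14 (C/G), 18 (A/G), 23 (G/C), 24 (A/G), 27 (G/A), 32 (C/A), 34 (G/T).
24 of the 35 comparable sites match, so the percent identity is 24/35 × 100 = 68.6%.

68.6%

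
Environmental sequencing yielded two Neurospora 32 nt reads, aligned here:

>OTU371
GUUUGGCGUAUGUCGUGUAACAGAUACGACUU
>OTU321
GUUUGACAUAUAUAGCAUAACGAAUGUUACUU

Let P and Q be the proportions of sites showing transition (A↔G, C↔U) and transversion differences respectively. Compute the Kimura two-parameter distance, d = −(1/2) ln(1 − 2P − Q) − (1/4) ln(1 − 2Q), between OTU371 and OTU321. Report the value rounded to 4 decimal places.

0.5238

Mismatches occur at site 6 (G↔A, transition), site 8 (G↔A, transition), site 12 (G↔A, transition), site 14 (C↔A, transversion), site 16 (U↔C, transition), site 17 (G↔A, transition), site 22 (A↔G, transition), site 23 (G↔A, transition), site 26 (A↔G, transition), site 27 (C↔U, transition), site 28 (G↔U, transversion).
Of the 11 differences, 9 transitions and 2 transversions over 32 sites: P = 9/32 = 0.281250, Q = 2/32 = 0.062500.
d = −0.5·ln(0.375000) − 0.25·ln(0.875000) = −0.5·(-0.980829) − 0.25·(-0.133531) = 0.5238.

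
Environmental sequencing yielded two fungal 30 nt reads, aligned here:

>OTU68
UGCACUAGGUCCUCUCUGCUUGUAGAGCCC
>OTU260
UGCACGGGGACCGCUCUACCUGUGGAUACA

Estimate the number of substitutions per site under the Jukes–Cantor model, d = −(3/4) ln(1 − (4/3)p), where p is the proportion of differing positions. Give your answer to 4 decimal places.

0.4408

The sequences differ at positions 6 (U/G), 7 (A/G), 10 (U/A), 13 (U/G), 18 (G/A), 20 (U/C), 24 (A/G), 27 (G/U), 28 (C/A), 30 (C/A).
p = 10/30 = 0.333333.
d = −0.75 · ln(1 − (4/3)·0.333333) = −0.75 · ln(0.555556) = −0.75 · (-0.587786) = 0.4408.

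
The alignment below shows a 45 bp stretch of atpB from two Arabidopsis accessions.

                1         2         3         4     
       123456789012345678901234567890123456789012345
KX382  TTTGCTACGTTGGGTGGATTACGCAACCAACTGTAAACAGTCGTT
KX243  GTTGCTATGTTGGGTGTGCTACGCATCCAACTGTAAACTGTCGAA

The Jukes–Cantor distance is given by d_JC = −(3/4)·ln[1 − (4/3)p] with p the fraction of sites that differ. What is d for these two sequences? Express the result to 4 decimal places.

0.2326

Mismatches occur at site 1 (T→G), site 8 (C→T), site 17 (G→T), site 18 (A→G), site 19 (T→C), site 26 (A→T), site 39 (A→T), site 44 (T→A), site 45 (T→A).
p = 9/45 = 0.200000.
d = −0.75 · ln(1 − (4/3)·0.200000) = −0.75 · ln(0.733333) = −0.75 · (-0.310155) = 0.2326.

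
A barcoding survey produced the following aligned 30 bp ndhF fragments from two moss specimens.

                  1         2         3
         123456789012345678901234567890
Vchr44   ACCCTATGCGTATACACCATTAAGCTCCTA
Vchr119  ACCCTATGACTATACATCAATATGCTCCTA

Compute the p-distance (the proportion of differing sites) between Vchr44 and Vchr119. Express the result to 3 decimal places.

0.167

Differing sites — 9:C/A; 10:G/C; 17:C/T; 20:T/A; 23:A/T.
There are 5 differences over 30 sites, so p = 5/30 = 0.167.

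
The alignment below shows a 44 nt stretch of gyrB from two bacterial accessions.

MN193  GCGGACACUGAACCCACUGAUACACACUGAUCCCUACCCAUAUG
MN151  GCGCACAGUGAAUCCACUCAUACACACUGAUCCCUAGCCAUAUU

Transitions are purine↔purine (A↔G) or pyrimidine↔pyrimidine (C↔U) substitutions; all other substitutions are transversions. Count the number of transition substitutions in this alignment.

The sequences differ at positions 4 (G/C, transversion), 8 (C/G, transversion), 13 (C/U, transition), 19 (G/C, transversion), 37 (C/G, transversion), 44 (G/U, transversion).
Of the 6 differences, 1 transition and 5 transversions, so the answer is 1.

1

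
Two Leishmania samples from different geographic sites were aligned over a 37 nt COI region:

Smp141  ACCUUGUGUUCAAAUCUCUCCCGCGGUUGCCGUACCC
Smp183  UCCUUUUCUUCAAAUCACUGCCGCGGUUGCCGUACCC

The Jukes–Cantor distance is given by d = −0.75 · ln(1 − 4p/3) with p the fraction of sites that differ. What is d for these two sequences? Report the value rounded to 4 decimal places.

Mismatches occur at site 1 (A/U), site 6 (G/U), site 8 (G/C), site 17 (U/A), site 20 (C/G).
p = 5/37 = 0.135135.
d = −0.75 · ln(1 − (4/3)·0.135135) = −0.75 · ln(0.819820) = −0.75 · (-0.198670) = 0.1490.

0.1490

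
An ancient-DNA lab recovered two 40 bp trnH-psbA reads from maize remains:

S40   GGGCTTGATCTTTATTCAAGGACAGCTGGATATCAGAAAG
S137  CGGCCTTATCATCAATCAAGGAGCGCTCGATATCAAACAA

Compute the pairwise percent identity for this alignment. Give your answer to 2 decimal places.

70.00%

Differing sites — 1:G/C; 5:T/C; 7:G/T; 11:T/A; 13:T/C; 15:T/A; 23:C/G; 24:A/C; 28:G/C; 36:G/A; 38:A/C; 40:G/A.
28 of the 40 sites match, so the percent identity is 28/40 × 100 = 70.00%.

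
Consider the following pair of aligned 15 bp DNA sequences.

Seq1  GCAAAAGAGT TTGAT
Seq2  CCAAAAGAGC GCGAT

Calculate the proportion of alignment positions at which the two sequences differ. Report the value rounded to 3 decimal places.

0.267

Differing sites — 1:G/C; 10:T/C; 11:T/G; 12:T/C.
There are 4 differences over 15 sites, so p = 4/15 = 0.267.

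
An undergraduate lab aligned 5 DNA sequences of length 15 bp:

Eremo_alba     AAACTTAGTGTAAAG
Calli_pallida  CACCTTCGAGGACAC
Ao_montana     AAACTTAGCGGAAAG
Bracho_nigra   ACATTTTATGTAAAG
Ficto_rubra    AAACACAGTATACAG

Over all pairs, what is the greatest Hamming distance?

Pairwise Hamming distances:
  Eremo_alba vs Calli_pallida: 7
  Eremo_alba vs Ao_montana: 2
  Eremo_alba vs Bracho_nigra: 4
  Eremo_alba vs Ficto_rubra: 4
  Calli_pallida vs Ao_montana: 6
  Calli_pallida vs Bracho_nigra: 10
  Calli_pallida vs Ficto_rubra: 9
  Ao_montana vs Bracho_nigra: 6
  Ao_montana vs Ficto_rubra: 6
  Bracho_nigra vs Ficto_rubra: 8
The largest is 10, between Calli_pallida and Bracho_nigra.

10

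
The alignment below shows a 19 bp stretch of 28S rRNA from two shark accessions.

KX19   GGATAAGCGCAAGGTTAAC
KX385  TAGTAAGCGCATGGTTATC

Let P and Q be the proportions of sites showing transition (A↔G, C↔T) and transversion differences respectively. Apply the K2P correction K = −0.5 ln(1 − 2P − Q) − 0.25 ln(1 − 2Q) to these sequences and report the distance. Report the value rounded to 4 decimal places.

The sequences differ at positions 1 (G/T, transversion), 2 (G/A, transition), 3 (A/G, transition), 12 (A/T, transversion), 18 (A/T, transversion).
Of the 5 differences, 2 transitions and 3 transversions over 19 sites: P = 2/19 = 0.105263, Q = 3/19 = 0.157895.
d = −0.5·ln(0.631579) − 0.25·ln(0.684210) = −0.5·(-0.459532) − 0.25·(-0.379490) = 0.3246.

0.3246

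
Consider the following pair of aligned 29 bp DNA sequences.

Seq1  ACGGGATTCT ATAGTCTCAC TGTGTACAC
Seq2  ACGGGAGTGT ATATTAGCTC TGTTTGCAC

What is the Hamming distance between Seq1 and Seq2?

Mismatches occur at site 7 (T/G), site 9 (C/G), site 14 (G/T), site 16 (C/A), site 17 (T/G), site 19 (A/T), site 24 (G/T), site 26 (A/G).
That gives 8 mismatches out of 29 aligned sites, so the Hamming distance is 8.

8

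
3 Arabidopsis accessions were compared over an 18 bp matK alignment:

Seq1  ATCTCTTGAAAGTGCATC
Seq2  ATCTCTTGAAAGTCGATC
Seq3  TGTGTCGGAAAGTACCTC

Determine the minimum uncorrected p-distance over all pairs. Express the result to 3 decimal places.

Pairwise Hamming distances:
  Seq1 vs Seq2: 2
  Seq1 vs Seq3: 9
  Seq2 vs Seq3: 10
The smallest is 2 mismatches, between Seq1 and Seq2; p = 2/18 = 0.111.

0.111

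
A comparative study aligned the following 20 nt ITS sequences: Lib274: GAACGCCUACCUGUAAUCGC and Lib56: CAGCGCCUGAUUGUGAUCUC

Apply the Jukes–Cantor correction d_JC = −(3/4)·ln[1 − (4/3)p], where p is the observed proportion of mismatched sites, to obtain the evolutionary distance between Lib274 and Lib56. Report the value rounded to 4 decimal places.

Mismatches occur at site 1 (G→C), site 3 (A→G), site 9 (A→G), site 10 (C→A), site 11 (C→U), site 15 (A→G), site 19 (G→U).
p = 7/20 = 0.350000.
d = −0.75 · ln(1 − (4/3)·0.350000) = −0.75 · ln(0.533333) = −0.75 · (-0.628609) = 0.4715.

0.4715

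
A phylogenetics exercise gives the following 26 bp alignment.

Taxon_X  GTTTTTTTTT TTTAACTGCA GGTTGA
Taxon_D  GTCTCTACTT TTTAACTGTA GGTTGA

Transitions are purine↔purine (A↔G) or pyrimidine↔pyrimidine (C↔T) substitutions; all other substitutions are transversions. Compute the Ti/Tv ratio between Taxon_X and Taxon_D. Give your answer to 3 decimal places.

4.000

The sequences differ at positions 3 (T/C, transition), 5 (T/C, transition), 7 (T/A, transversion), 8 (T/C, transition), 19 (C/T, transition).
Of the 5 differences, 4 transitions and 1 transversion, so Ti/Tv = 4/1 = 4.000.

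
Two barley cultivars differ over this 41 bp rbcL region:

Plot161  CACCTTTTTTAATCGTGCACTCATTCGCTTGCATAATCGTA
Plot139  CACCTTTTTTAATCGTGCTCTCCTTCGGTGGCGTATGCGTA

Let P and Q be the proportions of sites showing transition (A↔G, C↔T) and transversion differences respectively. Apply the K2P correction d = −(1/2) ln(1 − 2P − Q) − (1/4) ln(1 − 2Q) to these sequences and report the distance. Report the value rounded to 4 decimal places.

0.1951

Mismatches occur at site 19 (A/T, transversion), site 23 (A/C, transversion), site 28 (C/G, transversion), site 30 (T/G, transversion), site 33 (A/G, transition), site 36 (A/T, transversion), site 37 (T/G, transversion).
Of the 7 differences, 1 transition and 6 transversions over 41 sites: P = 1/41 = 0.024390, Q = 6/41 = 0.146341.
d = −0.5·ln(0.804879) − 0.25·ln(0.707318) = −0.5·(-0.217063) − 0.25·(-0.346275) = 0.1951.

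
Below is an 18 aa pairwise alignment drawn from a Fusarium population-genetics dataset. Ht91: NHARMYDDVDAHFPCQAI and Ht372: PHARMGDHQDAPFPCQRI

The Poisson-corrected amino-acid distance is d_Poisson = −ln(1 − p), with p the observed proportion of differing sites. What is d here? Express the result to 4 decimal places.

Mismatches occur at site 1 (N→P), site 6 (Y→G), site 8 (D→H), site 9 (V→Q), site 12 (H→P), site 17 (A→R).
p = 6/18 = 0.333333.
d = −ln(1 − 0.333333) = −ln(0.666667) = 0.4055.

0.4055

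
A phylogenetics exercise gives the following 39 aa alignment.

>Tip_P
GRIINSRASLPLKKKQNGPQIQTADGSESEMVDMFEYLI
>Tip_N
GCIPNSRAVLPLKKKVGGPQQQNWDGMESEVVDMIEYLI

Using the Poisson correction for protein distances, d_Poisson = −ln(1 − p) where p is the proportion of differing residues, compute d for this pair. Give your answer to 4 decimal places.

0.3314

Differing sites — 2:R/C; 4:I/P; 9:S/V; 16:Q/V; 17:N/G; 21:I/Q; 23:T/N; 24:A/W; 27:S/M; 31:M/V; 35:F/I.
p = 11/39 = 0.282051.
d = −ln(1 − 0.282051) = −ln(0.717949) = 0.3314.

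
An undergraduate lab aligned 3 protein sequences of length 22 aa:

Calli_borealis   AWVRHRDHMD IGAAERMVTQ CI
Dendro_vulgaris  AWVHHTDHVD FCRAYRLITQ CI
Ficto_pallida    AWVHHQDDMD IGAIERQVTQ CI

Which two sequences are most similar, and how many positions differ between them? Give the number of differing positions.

Pairwise Hamming distances:
  Calli_borealis vs Dendro_vulgaris: 9
  Calli_borealis vs Ficto_pallida: 5
  Dendro_vulgaris vs Ficto_pallida: 10
The smallest is 5, between Calli_borealis and Ficto_pallida.

5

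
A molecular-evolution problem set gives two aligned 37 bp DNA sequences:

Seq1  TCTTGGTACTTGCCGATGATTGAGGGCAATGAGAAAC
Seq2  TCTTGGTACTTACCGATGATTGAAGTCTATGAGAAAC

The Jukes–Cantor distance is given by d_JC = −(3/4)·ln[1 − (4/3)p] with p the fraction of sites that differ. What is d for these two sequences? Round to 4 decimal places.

0.1167

The sequences differ at positions 12 (G/A), 24 (G/A), 26 (G/T), 28 (A/T).
p = 4/37 = 0.108108.
d = −0.75 · ln(1 − (4/3)·0.108108) = −0.75 · ln(0.855856) = −0.75 · (-0.155653) = 0.1167.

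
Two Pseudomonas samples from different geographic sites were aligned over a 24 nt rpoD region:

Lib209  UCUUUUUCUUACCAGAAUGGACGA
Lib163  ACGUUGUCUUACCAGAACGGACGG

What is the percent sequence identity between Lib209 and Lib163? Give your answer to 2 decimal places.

79.17%

Differing sites — 1:U/A; 3:U/G; 6:U/G; 18:U/C; 24:A/G.
19 of the 24 sites match, so the percent identity is 19/24 × 100 = 79.17%.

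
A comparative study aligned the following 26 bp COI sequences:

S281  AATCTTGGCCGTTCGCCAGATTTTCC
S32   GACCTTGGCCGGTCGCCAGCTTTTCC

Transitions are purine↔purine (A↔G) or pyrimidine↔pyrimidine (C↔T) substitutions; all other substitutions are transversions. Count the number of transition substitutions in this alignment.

2

Differing sites — 1:A/G (Ti); 3:T/C (Ti); 12:T/G (Tv); 20:A/C (Tv).
Of the 4 differences, 2 transitions and 2 transversions, so the answer is 2.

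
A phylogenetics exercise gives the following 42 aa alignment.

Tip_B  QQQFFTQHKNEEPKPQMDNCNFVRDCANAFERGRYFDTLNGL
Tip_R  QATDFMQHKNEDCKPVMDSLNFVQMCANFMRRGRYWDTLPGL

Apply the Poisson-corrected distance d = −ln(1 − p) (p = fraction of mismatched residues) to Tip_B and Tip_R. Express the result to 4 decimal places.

The sequences differ at positions 2 (Q/A), 3 (Q/T), 4 (F/D), 6 (T/M), 12 (E/D), 13 (P/C), 16 (Q/V), 19 (N/S), 20 (C/L), 24 (R/Q), 25 (D/M), 29 (A/F), 30 (F/M), 31 (E/R), 36 (F/W), 40 (N/P).
p = 16/42 = 0.380952.
d = −ln(1 − 0.380952) = −ln(0.619048) = 0.4796.

0.4796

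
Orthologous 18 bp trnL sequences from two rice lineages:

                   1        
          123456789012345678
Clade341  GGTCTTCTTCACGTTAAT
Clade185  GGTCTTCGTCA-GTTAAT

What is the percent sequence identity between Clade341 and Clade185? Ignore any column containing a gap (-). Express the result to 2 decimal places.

Excluding the 1 gap column leaves 17 comparable sites.
Differing sites — 8:T/G.
16 of the 17 comparable sites match, so the percent identity is 16/17 × 100 = 94.12%.

94.12%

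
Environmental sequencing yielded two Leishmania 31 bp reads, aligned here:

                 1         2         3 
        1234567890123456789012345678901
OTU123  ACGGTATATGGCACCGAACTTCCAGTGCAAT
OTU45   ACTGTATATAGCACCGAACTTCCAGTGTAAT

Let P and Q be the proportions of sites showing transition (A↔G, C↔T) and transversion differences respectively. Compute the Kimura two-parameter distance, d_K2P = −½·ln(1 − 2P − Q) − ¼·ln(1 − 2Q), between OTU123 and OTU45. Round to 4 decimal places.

The sequences differ at positions 3 (G/T, transversion), 10 (G/A, transition), 28 (C/T, transition).
Of the 3 differences, 2 transitions and 1 transversion over 31 sites: P = 2/31 = 0.064516, Q = 1/31 = 0.032258.
d = −0.5·ln(0.838710) − 0.25·ln(0.935484) = −0.5·(-0.175890) − 0.25·(-0.066691) = 0.1046.

0.1046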